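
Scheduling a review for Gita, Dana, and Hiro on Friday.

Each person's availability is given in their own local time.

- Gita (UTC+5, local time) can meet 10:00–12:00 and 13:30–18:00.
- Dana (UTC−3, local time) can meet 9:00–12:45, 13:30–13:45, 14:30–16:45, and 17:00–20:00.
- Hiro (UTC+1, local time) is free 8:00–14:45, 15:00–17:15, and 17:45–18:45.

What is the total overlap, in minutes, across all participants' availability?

Gita → UTC: 05:00–07:00, 08:30–13:00.
Dana → UTC: 12:00–15:45, 16:30–16:45, 17:30–19:45, 20:00–23:00.
Hiro → UTC: 07:00–13:45, 14:00–16:15, 16:45–17:45.
Gita ∩ Dana: 12:00–13:00.
Gita ∩ Dana ∩ Hiro: 12:00–13:00.
Total common minutes: 60.

60 minutes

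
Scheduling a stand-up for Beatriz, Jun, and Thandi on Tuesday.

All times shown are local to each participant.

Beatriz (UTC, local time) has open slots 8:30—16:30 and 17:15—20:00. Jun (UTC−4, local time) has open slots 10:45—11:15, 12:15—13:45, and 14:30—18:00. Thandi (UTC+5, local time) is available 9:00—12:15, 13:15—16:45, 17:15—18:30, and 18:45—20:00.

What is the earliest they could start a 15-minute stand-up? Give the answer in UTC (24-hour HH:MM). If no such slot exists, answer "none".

14:45

Beatriz → UTC: 08:30–16:30, 17:15–20:00.
Jun → UTC: 14:45–15:15, 16:15–17:45, 18:30–22:00.
Thandi → UTC: 04:00–07:15, 08:15–11:45, 12:15–13:30, 13:45–15:00.
Beatriz ∩ Jun: 14:45–15:15, 16:15–16:30, 17:15–17:45, 18:30–20:00.
Beatriz ∩ Jun ∩ Thandi: 14:45–15:00.
Windows ≥ 15 min: 14:45–15:00.
Earliest such window starts at 14:45.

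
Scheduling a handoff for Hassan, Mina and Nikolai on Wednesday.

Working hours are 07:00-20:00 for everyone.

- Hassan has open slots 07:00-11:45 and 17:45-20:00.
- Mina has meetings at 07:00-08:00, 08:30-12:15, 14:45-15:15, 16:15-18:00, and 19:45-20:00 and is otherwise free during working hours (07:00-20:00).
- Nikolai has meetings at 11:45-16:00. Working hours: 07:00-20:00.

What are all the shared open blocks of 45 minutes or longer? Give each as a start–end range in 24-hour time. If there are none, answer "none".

18:00–19:45

Mina free within 07:00–20:00: 08:00–08:30, 12:15–14:45, 15:15–16:15, 18:00–19:45.
Nikolai free within 07:00–20:00: 07:00–11:45, 16:00–20:00.
Hassan ∩ Mina: 08:00–08:30, 18:00–19:45.
Hassan ∩ Mina ∩ Nikolai: 08:00–08:30, 18:00–19:45.
Windows ≥ 45 min: 18:00–19:45.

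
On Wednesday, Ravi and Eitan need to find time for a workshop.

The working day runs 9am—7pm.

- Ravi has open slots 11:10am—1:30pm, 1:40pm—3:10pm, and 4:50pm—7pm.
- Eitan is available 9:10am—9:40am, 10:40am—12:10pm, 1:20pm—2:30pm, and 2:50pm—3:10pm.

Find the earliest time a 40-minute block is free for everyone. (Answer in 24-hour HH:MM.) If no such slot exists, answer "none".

Ravi ∩ Eitan: 11:10–12:10, 13:20–13:30, 13:40–14:30, 14:50–15:10.
Windows ≥ 40 min: 11:10–12:10, 13:40–14:30.
Earliest such window starts at 11:10.

11:10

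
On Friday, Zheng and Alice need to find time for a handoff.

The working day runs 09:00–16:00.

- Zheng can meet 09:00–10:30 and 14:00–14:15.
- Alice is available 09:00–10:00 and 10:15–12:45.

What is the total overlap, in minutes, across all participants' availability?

Zheng ∩ Alice: 09:00–10:00, 10:15–10:30.
Total common minutes: 60 + 15 = 75.

75 minutes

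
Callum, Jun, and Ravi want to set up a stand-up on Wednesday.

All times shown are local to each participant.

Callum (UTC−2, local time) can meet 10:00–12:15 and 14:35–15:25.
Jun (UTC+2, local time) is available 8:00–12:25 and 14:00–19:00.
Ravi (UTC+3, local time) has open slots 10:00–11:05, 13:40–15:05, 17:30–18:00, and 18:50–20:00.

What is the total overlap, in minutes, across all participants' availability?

30 minutes

Callum → UTC: 12:00–14:15, 16:35–17:25.
Jun → UTC: 06:00–10:25, 12:00–17:00.
Ravi → UTC: 07:00–08:05, 10:40–12:05, 14:30–15:00, 15:50–17:00.
Callum ∩ Jun: 12:00–14:15, 16:35–17:00.
Callum ∩ Jun ∩ Ravi: 12:00–12:05, 16:35–17:00.
Total common minutes: 5 + 25 = 30.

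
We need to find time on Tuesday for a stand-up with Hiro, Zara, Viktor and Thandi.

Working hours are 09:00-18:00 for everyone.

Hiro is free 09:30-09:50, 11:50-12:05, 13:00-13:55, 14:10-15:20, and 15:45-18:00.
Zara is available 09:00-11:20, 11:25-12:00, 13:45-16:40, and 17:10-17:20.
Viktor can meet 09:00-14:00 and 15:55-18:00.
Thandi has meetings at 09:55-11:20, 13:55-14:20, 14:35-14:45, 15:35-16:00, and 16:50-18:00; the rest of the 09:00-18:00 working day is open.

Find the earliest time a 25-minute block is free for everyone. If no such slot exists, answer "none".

16:00

Thandi free within 09:00–18:00: 09:00–09:55, 11:20–13:55, 14:20–14:35, 14:45–15:35, 16:00–16:50.
Hiro ∩ Zara: 09:30–09:50, 11:50–12:00, 13:45–13:55, 14:10–15:20, 15:45–16:40, 17:10–17:20.
Hiro ∩ Zara ∩ Viktor: 09:30–09:50, 11:50–12:00, 13:45–13:55, 15:55–16:40, 17:10–17:20.
Hiro ∩ Zara ∩ Viktor ∩ Thandi: 09:30–09:50, 11:50–12:00, 13:45–13:55, 16:00–16:40.
Windows ≥ 25 min: 16:00–16:40.
Earliest such window starts at 16:00.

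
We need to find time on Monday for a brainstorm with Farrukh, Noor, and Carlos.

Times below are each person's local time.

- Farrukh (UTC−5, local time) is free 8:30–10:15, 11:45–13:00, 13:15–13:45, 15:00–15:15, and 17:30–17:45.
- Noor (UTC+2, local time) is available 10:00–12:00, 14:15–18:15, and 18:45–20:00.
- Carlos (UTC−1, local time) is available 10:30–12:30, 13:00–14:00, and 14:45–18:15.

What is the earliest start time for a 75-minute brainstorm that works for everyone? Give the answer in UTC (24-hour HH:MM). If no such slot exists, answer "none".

Farrukh → UTC: 13:30–15:15, 16:45–18:00, 18:15–18:45, 20:00–20:15, 22:30–22:45.
Noor → UTC: 08:00–10:00, 12:15–16:15, 16:45–18:00.
Carlos → UTC: 11:30–13:30, 14:00–15:00, 15:45–19:15.
Farrukh ∩ Noor: 13:30–15:15, 16:45–18:00.
Farrukh ∩ Noor ∩ Carlos: 14:00–15:00, 16:45–18:00.
Windows ≥ 75 min: 16:45–18:00.
Earliest such window starts at 16:45.

16:45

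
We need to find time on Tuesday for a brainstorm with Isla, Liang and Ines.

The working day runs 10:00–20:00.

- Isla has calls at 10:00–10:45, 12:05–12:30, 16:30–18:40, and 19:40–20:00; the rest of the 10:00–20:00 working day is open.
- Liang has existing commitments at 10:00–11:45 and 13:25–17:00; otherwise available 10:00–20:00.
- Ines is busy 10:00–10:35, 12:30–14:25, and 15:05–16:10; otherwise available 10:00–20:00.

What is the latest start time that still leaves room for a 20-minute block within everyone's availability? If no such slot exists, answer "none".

19:20

Isla free within 10:00–20:00: 10:45–12:05, 12:30–16:30, 18:40–19:40.
Liang free within 10:00–20:00: 11:45–13:25, 17:00–20:00.
Ines free within 10:00–20:00: 10:35–12:30, 14:25–15:05, 16:10–20:00.
Isla ∩ Liang: 11:45–12:05, 12:30–13:25, 18:40–19:40.
Isla ∩ Liang ∩ Ines: 11:45–12:05, 18:40–19:40.
Windows ≥ 20 min: 11:45–12:05, 18:40–19:40.
Latest start in the last window 18:40–19:40 is 19:40 − 20 min = 19:20.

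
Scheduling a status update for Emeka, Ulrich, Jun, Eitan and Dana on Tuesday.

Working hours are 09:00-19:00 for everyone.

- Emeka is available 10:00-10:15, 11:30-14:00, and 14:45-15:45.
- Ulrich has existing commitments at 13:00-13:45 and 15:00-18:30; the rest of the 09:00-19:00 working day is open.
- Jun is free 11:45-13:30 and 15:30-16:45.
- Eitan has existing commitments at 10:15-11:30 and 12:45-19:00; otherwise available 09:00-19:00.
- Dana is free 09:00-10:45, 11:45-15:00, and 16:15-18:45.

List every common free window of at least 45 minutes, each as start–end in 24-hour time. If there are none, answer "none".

11:45–12:45

Ulrich free within 09:00–19:00: 09:00–13:00, 13:45–15:00, 18:30–19:00.
Eitan free within 09:00–19:00: 09:00–10:15, 11:30–12:45.
Emeka ∩ Ulrich: 10:00–10:15, 11:30–13:00, 13:45–14:00, 14:45–15:00.
Emeka ∩ Ulrich ∩ Jun: 11:45–13:00.
Emeka ∩ Ulrich ∩ Jun ∩ Eitan: 11:45–12:45.
Emeka ∩ Ulrich ∩ Jun ∩ Eitan ∩ Dana: 11:45–12:45.
Windows ≥ 45 min: 11:45–12:45.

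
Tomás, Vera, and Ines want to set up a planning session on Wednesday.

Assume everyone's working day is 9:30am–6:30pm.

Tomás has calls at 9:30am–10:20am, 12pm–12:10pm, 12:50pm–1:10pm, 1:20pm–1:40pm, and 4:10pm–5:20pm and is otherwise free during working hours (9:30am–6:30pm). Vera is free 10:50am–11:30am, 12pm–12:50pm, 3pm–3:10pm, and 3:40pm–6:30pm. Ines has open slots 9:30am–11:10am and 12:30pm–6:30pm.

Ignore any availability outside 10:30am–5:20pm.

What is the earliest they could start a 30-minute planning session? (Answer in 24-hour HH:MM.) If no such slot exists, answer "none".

Tomás free within 09:30–18:30: 10:20–12:00, 12:10–12:50, 13:10–13:20, 13:40–16:10, 17:20–18:30.
Tomás ∩ Vera: 10:50–11:30, 12:10–12:50, 15:00–15:10, 15:40–16:10, 17:20–18:30.
Tomás ∩ Vera ∩ Ines: 10:50–11:10, 12:30–12:50, 15:00–15:10, 15:40–16:10, 17:20–18:30.
Restricted to 10:30–17:20: 10:50–11:10, 12:30–12:50, 15:00–15:10, 15:40–16:10.
Windows ≥ 30 min: 15:40–16:10.
Earliest such window starts at 15:40.

15:40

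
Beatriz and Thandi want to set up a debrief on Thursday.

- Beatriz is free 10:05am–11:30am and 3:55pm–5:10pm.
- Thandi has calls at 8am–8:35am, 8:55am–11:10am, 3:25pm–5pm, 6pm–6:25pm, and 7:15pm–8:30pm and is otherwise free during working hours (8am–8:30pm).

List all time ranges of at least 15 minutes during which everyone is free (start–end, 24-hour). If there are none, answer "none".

11:10–11:30

Thandi free within 08:00–20:30: 08:35–08:55, 11:10–15:25, 17:00–18:00, 18:25–19:15.
Beatriz ∩ Thandi: 11:10–11:30, 17:00–17:10.
Windows ≥ 15 min: 11:10–11:30.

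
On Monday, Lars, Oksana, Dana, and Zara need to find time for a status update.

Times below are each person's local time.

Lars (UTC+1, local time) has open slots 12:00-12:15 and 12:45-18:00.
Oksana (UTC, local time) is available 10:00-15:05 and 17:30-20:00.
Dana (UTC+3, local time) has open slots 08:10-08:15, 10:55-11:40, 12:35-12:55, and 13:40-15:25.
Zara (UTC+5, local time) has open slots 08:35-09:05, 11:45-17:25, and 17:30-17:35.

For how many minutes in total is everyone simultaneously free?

55 minutes

Lars → UTC: 11:00–11:15, 11:45–17:00.
Oksana → UTC: 10:00–15:05, 17:30–20:00.
Dana → UTC: 05:10–05:15, 07:55–08:40, 09:35–09:55, 10:40–12:25.
Zara → UTC: 03:35–04:05, 06:45–12:25, 12:30–12:35.
Lars ∩ Oksana: 11:00–11:15, 11:45–15:05.
Lars ∩ Oksana ∩ Dana: 11:00–11:15, 11:45–12:25.
Lars ∩ Oksana ∩ Dana ∩ Zara: 11:00–11:15, 11:45–12:25.
Total common minutes: 15 + 40 = 55.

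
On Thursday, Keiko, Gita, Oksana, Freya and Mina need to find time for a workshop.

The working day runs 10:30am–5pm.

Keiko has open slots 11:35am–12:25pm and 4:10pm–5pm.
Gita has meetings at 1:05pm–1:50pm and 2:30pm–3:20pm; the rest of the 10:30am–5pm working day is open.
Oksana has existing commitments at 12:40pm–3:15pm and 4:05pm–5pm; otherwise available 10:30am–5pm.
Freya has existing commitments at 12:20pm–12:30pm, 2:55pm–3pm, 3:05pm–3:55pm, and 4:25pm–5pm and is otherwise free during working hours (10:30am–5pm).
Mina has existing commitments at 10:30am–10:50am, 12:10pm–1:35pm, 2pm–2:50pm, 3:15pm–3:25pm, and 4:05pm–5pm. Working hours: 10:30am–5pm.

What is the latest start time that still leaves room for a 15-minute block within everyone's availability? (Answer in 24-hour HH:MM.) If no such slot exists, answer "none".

11:55

Gita free within 10:30–17:00: 10:30–13:05, 13:50–14:30, 15:20–17:00.
Oksana free within 10:30–17:00: 10:30–12:40, 15:15–16:05.
Freya free within 10:30–17:00: 10:30–12:20, 12:30–14:55, 15:00–15:05, 15:55–16:25.
Mina free within 10:30–17:00: 10:50–12:10, 13:35–14:00, 14:50–15:15, 15:25–16:05.
Keiko ∩ Gita: 11:35–12:25, 16:10–17:00.
Keiko ∩ Gita ∩ Oksana: 11:35–12:25.
Keiko ∩ Gita ∩ Oksana ∩ Freya: 11:35–12:20.
Keiko ∩ Gita ∩ Oksana ∩ Freya ∩ Mina: 11:35–12:10.
Windows ≥ 15 min: 11:35–12:10.
Latest start in the last window 11:35–12:10 is 12:10 − 15 min = 11:55.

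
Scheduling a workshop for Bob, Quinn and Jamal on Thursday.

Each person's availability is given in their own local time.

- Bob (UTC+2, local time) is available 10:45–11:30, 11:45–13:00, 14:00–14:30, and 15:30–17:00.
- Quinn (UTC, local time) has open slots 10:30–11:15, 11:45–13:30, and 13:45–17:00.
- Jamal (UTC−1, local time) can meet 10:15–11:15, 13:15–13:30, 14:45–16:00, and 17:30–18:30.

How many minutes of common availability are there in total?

Bob → UTC: 08:45–09:30, 09:45–11:00, 12:00–12:30, 13:30–15:00.
Quinn → UTC: 10:30–11:15, 11:45–13:30, 13:45–17:00.
Jamal → UTC: 11:15–12:15, 14:15–14:30, 15:45–17:00, 18:30–19:30.
Bob ∩ Quinn: 10:30–11:00, 12:00–12:30, 13:45–15:00.
Bob ∩ Quinn ∩ Jamal: 12:00–12:15, 14:15–14:30.
Total common minutes: 15 + 15 = 30.

30 minutes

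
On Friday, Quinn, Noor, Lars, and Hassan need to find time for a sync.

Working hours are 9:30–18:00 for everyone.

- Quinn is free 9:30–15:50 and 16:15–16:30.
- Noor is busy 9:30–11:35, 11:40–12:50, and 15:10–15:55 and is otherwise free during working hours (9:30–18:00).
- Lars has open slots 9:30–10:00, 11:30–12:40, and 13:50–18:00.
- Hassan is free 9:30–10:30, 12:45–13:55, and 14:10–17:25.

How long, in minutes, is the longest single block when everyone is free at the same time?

60 minutes

Noor free within 09:30–18:00: 11:35–11:40, 12:50–15:10, 15:55–18:00.
Quinn ∩ Noor: 11:35–11:40, 12:50–15:10, 16:15–16:30.
Quinn ∩ Noor ∩ Lars: 11:35–11:40, 13:50–15:10, 16:15–16:30.
Quinn ∩ Noor ∩ Lars ∩ Hassan: 13:50–13:55, 14:10–15:10, 16:15–16:30.
Common window lengths: 5, 60, 15 min; longest is 60.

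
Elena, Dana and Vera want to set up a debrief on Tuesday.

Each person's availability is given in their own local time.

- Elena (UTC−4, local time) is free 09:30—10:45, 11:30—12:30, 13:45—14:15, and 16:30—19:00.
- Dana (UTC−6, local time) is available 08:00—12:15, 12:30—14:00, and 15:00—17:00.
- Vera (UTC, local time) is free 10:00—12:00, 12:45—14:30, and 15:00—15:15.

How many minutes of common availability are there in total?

Elena → UTC: 13:30–14:45, 15:30–16:30, 17:45–18:15, 20:30–23:00.
Dana → UTC: 14:00–18:15, 18:30–20:00, 21:00–23:00.
Vera → UTC: 10:00–12:00, 12:45–14:30, 15:00–15:15.
Elena ∩ Dana: 14:00–14:45, 15:30–16:30, 17:45–18:15, 21:00–23:00.
Elena ∩ Dana ∩ Vera: 14:00–14:30.
Total common minutes: 30.

30 minutes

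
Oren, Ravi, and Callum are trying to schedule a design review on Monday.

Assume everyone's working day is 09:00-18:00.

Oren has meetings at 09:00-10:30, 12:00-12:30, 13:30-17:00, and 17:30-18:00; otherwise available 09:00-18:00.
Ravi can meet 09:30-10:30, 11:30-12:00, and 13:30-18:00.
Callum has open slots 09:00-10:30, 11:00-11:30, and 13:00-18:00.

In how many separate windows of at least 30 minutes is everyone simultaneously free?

1

Oren free within 09:00–18:00: 10:30–12:00, 12:30–13:30, 17:00–17:30.
Oren ∩ Ravi: 11:30–12:00, 17:00–17:30.
Oren ∩ Ravi ∩ Callum: 17:00–17:30.
Windows ≥ 30 min: 17:00–17:30.
That's 1 window.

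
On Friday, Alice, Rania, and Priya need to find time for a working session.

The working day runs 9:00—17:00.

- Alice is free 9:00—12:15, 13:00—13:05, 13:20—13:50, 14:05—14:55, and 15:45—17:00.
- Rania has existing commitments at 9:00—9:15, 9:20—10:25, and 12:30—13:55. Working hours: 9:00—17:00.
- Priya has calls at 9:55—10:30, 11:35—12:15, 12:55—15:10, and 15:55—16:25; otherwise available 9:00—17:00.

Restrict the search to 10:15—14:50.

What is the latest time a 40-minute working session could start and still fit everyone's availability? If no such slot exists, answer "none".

10:55

Rania free within 09:00–17:00: 09:15–09:20, 10:25–12:30, 13:55–17:00.
Priya free within 09:00–17:00: 09:00–09:55, 10:30–11:35, 12:15–12:55, 15:10–15:55, 16:25–17:00.
Alice ∩ Rania: 09:15–09:20, 10:25–12:15, 14:05–14:55, 15:45–17:00.
Alice ∩ Rania ∩ Priya: 09:15–09:20, 10:30–11:35, 15:45–15:55, 16:25–17:00.
Restricted to 10:15–14:50: 10:30–11:35.
Windows ≥ 40 min: 10:30–11:35.
Latest start in the last window 10:30–11:35 is 11:35 − 40 min = 10:55.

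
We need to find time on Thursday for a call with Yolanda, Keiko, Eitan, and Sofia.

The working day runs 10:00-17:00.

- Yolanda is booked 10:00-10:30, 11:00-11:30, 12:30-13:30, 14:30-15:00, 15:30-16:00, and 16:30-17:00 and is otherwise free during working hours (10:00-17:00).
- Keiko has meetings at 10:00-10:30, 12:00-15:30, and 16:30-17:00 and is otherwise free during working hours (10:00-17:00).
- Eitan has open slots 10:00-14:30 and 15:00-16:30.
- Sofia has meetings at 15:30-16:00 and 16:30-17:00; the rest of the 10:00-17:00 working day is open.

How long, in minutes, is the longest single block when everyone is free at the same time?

30 minutes

Yolanda free within 10:00–17:00: 10:30–11:00, 11:30–12:30, 13:30–14:30, 15:00–15:30, 16:00–16:30.
Keiko free within 10:00–17:00: 10:30–12:00, 15:30–16:30.
Sofia free within 10:00–17:00: 10:00–15:30, 16:00–16:30.
Yolanda ∩ Keiko: 10:30–11:00, 11:30–12:00, 16:00–16:30.
Yolanda ∩ Keiko ∩ Eitan: 10:30–11:00, 11:30–12:00, 16:00–16:30.
Yolanda ∩ Keiko ∩ Eitan ∩ Sofia: 10:30–11:00, 11:30–12:00, 16:00–16:30.
Common window lengths: 30, 30, 30 min; longest is 30.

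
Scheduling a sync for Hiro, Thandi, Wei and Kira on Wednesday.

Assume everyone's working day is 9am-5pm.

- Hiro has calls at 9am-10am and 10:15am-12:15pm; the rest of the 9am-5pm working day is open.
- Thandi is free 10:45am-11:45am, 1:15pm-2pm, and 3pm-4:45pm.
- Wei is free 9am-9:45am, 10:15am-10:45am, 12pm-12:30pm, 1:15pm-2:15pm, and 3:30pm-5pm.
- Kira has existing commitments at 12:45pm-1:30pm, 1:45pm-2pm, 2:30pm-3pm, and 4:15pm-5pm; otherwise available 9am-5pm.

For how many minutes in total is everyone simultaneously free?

Hiro free within 09:00–17:00: 10:00–10:15, 12:15–17:00.
Kira free within 09:00–17:00: 09:00–12:45, 13:30–13:45, 14:00–14:30, 15:00–16:15.
Hiro ∩ Thandi: 13:15–14:00, 15:00–16:45.
Hiro ∩ Thandi ∩ Wei: 13:15–14:00, 15:30–16:45.
Hiro ∩ Thandi ∩ Wei ∩ Kira: 13:30–13:45, 15:30–16:15.
Total common minutes: 15 + 45 = 60.

60 minutes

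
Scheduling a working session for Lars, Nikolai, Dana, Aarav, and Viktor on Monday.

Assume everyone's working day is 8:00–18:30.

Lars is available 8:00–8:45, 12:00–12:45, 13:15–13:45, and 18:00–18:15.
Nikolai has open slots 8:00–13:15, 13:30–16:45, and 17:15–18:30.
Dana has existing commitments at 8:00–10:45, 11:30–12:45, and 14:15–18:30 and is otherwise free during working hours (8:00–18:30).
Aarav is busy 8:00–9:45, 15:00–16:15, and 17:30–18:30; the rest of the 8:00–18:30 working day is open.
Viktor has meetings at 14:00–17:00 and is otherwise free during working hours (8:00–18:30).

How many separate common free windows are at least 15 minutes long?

1

Dana free within 08:00–18:30: 10:45–11:30, 12:45–14:15.
Aarav free within 08:00–18:30: 09:45–15:00, 16:15–17:30.
Viktor free within 08:00–18:30: 08:00–14:00, 17:00–18:30.
Lars ∩ Nikolai: 08:00–08:45, 12:00–12:45, 13:30–13:45, 18:00–18:15.
Lars ∩ Nikolai ∩ Dana: 13:30–13:45.
Lars ∩ Nikolai ∩ Dana ∩ Aarav: 13:30–13:45.
Lars ∩ Nikolai ∩ Dana ∩ Aarav ∩ Viktor: 13:30–13:45.
Windows ≥ 15 min: 13:30–13:45.
That's 1 window.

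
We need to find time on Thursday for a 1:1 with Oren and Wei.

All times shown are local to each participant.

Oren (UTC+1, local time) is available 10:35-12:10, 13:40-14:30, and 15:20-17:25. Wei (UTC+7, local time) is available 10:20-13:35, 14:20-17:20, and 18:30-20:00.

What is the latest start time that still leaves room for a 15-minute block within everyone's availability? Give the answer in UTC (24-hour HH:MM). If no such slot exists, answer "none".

Oren → UTC: 09:35–11:10, 12:40–13:30, 14:20–16:25.
Wei → UTC: 03:20–06:35, 07:20–10:20, 11:30–13:00.
Oren ∩ Wei: 09:35–10:20, 12:40–13:00.
Windows ≥ 15 min: 09:35–10:20, 12:40–13:00.
Latest start in the last window 12:40–13:00 is 13:00 − 15 min = 12:45.

12:45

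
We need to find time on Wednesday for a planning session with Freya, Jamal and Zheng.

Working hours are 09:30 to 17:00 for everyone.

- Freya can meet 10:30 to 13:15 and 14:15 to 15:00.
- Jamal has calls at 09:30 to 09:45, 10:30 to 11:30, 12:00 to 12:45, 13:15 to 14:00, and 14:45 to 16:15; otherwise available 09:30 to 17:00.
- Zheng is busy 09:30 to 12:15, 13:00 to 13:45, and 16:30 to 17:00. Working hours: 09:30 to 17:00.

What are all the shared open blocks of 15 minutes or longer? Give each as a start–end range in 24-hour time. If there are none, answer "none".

12:45–13:00, 14:15–14:45

Jamal free within 09:30–17:00: 09:45–10:30, 11:30–12:00, 12:45–13:15, 14:00–14:45, 16:15–17:00.
Zheng free within 09:30–17:00: 12:15–13:00, 13:45–16:30.
Freya ∩ Jamal: 11:30–12:00, 12:45–13:15, 14:15–14:45.
Freya ∩ Jamal ∩ Zheng: 12:45–13:00, 14:15–14:45.
Windows ≥ 15 min: 12:45–13:00, 14:15–14:45.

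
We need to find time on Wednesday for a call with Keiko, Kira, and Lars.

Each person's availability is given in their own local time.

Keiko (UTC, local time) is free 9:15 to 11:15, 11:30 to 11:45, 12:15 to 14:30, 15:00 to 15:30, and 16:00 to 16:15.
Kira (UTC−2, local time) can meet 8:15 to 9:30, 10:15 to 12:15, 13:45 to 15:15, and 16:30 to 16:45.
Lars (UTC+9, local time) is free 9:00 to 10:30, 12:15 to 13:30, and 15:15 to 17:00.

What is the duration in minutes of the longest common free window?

Keiko → UTC: 09:15–11:15, 11:30–11:45, 12:15–14:30, 15:00–15:30, 16:00–16:15.
Kira → UTC: 10:15–11:30, 12:15–14:15, 15:45–17:15, 18:30–18:45.
Lars → UTC: 00:00–01:30, 03:15–04:30, 06:15–08:00.
Keiko ∩ Kira: 10:15–11:15, 12:15–14:15, 16:00–16:15.
Keiko ∩ Kira ∩ Lars: (none).
No common window.

0 minutes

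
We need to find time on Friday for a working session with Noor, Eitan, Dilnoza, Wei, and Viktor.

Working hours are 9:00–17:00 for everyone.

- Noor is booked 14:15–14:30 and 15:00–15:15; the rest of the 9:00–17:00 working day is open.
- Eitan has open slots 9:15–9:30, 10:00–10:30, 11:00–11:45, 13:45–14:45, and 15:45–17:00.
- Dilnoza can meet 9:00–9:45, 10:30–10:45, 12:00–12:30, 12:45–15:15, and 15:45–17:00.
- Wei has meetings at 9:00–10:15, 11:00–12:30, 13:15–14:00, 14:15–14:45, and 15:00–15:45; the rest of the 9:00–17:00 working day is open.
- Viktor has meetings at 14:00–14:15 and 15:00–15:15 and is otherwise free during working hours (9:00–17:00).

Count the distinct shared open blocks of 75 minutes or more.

1

Noor free within 09:00–17:00: 09:00–14:15, 14:30–15:00, 15:15–17:00.
Wei free within 09:00–17:00: 10:15–11:00, 12:30–13:15, 14:00–14:15, 14:45–15:00, 15:45–17:00.
Viktor free within 09:00–17:00: 09:00–14:00, 14:15–15:00, 15:15–17:00.
Noor ∩ Eitan: 09:15–09:30, 10:00–10:30, 11:00–11:45, 13:45–14:15, 14:30–14:45, 15:45–17:00.
Noor ∩ Eitan ∩ Dilnoza: 09:15–09:30, 13:45–14:15, 14:30–14:45, 15:45–17:00.
Noor ∩ Eitan ∩ Dilnoza ∩ Wei: 14:00–14:15, 15:45–17:00.
Noor ∩ Eitan ∩ Dilnoza ∩ Wei ∩ Viktor: 15:45–17:00.
Windows ≥ 75 min: 15:45–17:00.
That's 1 window.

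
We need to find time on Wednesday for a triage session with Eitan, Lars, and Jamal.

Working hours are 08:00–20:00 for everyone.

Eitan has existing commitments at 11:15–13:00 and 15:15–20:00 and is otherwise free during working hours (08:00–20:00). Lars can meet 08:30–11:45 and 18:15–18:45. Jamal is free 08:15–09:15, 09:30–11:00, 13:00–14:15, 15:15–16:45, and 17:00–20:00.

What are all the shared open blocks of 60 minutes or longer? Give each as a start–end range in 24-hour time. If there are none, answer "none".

Eitan free within 08:00–20:00: 08:00–11:15, 13:00–15:15.
Eitan ∩ Lars: 08:30–11:15.
Eitan ∩ Lars ∩ Jamal: 08:30–09:15, 09:30–11:00.
Windows ≥ 60 min: 09:30–11:00.

09:30–11:00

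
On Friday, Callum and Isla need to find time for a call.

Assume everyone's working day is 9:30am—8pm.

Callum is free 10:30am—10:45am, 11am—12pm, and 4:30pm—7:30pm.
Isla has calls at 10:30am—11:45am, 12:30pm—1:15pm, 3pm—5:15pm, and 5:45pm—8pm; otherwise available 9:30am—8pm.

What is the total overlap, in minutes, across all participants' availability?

45 minutes

Isla free within 09:30–20:00: 09:30–10:30, 11:45–12:30, 13:15–15:00, 17:15–17:45.
Callum ∩ Isla: 11:45–12:00, 17:15–17:45.
Total common minutes: 15 + 30 = 45.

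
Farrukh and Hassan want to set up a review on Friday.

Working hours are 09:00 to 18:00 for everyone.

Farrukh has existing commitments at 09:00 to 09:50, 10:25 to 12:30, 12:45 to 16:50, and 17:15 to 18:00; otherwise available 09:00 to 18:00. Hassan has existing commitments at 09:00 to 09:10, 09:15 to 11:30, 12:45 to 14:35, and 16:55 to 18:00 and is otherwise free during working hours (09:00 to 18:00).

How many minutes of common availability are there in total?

Farrukh free within 09:00–18:00: 09:50–10:25, 12:30–12:45, 16:50–17:15.
Hassan free within 09:00–18:00: 09:10–09:15, 11:30–12:45, 14:35–16:55.
Farrukh ∩ Hassan: 12:30–12:45, 16:50–16:55.
Total common minutes: 15 + 5 = 20.

20 minutes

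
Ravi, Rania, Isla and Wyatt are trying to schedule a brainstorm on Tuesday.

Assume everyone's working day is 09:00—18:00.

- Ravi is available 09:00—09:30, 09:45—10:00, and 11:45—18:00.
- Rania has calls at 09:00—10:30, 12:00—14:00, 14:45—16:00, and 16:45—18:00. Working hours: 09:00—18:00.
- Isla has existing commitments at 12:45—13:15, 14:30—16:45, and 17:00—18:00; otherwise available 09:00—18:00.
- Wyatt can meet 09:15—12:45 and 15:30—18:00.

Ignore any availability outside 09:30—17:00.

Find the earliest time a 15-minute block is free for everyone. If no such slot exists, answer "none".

11:45

Rania free within 09:00–18:00: 10:30–12:00, 14:00–14:45, 16:00–16:45.
Isla free within 09:00–18:00: 09:00–12:45, 13:15–14:30, 16:45–17:00.
Ravi ∩ Rania: 11:45–12:00, 14:00–14:45, 16:00–16:45.
Ravi ∩ Rania ∩ Isla: 11:45–12:00, 14:00–14:30.
Ravi ∩ Rania ∩ Isla ∩ Wyatt: 11:45–12:00.
Restricted to 09:30–17:00: 11:45–12:00.
Windows ≥ 15 min: 11:45–12:00.
Earliest such window starts at 11:45.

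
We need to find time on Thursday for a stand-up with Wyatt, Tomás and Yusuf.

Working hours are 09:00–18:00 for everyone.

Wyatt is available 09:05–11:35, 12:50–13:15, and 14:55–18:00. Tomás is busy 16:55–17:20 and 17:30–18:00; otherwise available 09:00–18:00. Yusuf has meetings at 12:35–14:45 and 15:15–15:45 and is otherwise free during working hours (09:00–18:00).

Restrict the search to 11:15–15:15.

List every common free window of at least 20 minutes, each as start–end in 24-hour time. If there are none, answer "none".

11:15–11:35, 14:55–15:15

Tomás free within 09:00–18:00: 09:00–16:55, 17:20–17:30.
Yusuf free within 09:00–18:00: 09:00–12:35, 14:45–15:15, 15:45–18:00.
Wyatt ∩ Tomás: 09:05–11:35, 12:50–13:15, 14:55–16:55, 17:20–17:30.
Wyatt ∩ Tomás ∩ Yusuf: 09:05–11:35, 14:55–15:15, 15:45–16:55, 17:20–17:30.
Restricted to 11:15–15:15: 11:15–11:35, 14:55–15:15.
Windows ≥ 20 min: 11:15–11:35, 14:55–15:15.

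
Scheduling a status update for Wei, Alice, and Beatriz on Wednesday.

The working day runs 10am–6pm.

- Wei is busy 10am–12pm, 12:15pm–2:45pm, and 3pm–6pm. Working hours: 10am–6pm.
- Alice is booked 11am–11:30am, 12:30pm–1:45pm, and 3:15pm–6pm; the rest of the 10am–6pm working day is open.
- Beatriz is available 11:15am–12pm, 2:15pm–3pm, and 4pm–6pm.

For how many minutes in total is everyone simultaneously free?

15 minutes

Wei free within 10:00–18:00: 12:00–12:15, 14:45–15:00.
Alice free within 10:00–18:00: 10:00–11:00, 11:30–12:30, 13:45–15:15.
Wei ∩ Alice: 12:00–12:15, 14:45–15:00.
Wei ∩ Alice ∩ Beatriz: 14:45–15:00.
Total common minutes: 15.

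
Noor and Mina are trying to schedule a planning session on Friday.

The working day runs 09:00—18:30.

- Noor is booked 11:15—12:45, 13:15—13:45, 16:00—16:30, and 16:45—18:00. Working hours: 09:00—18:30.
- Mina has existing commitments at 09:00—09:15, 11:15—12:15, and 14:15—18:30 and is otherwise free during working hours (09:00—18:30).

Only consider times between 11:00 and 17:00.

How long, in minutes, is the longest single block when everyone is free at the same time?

30 minutes

Noor free within 09:00–18:30: 09:00–11:15, 12:45–13:15, 13:45–16:00, 16:30–16:45, 18:00–18:30.
Mina free within 09:00–18:30: 09:15–11:15, 12:15–14:15.
Noor ∩ Mina: 09:15–11:15, 12:45–13:15, 13:45–14:15.
Restricted to 11:00–17:00: 11:00–11:15, 12:45–13:15, 13:45–14:15.
Common window lengths: 15, 30, 30 min; longest is 30.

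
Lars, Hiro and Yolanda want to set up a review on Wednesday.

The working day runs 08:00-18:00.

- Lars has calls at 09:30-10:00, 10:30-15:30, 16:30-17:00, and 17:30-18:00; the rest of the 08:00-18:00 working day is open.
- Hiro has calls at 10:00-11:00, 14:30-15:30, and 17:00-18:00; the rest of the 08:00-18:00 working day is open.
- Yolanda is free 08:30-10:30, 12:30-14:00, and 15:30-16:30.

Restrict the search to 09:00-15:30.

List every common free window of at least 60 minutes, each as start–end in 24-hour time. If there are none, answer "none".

Lars free within 08:00–18:00: 08:00–09:30, 10:00–10:30, 15:30–16:30, 17:00–17:30.
Hiro free within 08:00–18:00: 08:00–10:00, 11:00–14:30, 15:30–17:00.
Lars ∩ Hiro: 08:00–09:30, 15:30–16:30.
Lars ∩ Hiro ∩ Yolanda: 08:30–09:30, 15:30–16:30.
Restricted to 09:00–15:30: 09:00–09:30.
Windows ≥ 60 min: (none).

none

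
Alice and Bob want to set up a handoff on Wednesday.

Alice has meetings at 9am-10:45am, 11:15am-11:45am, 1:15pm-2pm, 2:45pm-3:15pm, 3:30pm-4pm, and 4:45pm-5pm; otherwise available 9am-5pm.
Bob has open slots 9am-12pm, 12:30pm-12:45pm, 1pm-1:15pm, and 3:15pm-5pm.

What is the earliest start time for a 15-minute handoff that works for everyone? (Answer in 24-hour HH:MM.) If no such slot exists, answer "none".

10:45

Alice free within 09:00–17:00: 10:45–11:15, 11:45–13:15, 14:00–14:45, 15:15–15:30, 16:00–16:45.
Alice ∩ Bob: 10:45–11:15, 11:45–12:00, 12:30–12:45, 13:00–13:15, 15:15–15:30, 16:00–16:45.
Windows ≥ 15 min: 10:45–11:15, 11:45–12:00, 12:30–12:45, 13:00–13:15, 15:15–15:30, 16:00–16:45.
Earliest such window starts at 10:45.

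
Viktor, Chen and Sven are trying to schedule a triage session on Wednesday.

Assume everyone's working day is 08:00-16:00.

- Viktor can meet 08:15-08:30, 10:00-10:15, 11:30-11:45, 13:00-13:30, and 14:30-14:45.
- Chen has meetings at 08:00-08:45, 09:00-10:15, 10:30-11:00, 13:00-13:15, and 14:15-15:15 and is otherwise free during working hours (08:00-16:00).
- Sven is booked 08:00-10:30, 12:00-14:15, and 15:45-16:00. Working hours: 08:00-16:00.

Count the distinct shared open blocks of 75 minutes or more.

0

Chen free within 08:00–16:00: 08:45–09:00, 10:15–10:30, 11:00–13:00, 13:15–14:15, 15:15–16:00.
Sven free within 08:00–16:00: 10:30–12:00, 14:15–15:45.
Viktor ∩ Chen: 11:30–11:45, 13:15–13:30.
Viktor ∩ Chen ∩ Sven: 11:30–11:45.
Windows ≥ 75 min: (none).
That's 0 windows.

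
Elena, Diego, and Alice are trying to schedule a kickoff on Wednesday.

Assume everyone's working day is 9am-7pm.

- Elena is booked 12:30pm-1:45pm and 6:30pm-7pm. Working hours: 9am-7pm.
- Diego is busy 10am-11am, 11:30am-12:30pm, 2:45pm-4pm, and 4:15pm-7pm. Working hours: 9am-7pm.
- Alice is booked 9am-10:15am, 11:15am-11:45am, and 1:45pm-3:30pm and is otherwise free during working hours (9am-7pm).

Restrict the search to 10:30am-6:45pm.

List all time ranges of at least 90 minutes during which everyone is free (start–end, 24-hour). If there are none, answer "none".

Elena free within 09:00–19:00: 09:00–12:30, 13:45–18:30.
Diego free within 09:00–19:00: 09:00–10:00, 11:00–11:30, 12:30–14:45, 16:00–16:15.
Alice free within 09:00–19:00: 10:15–11:15, 11:45–13:45, 15:30–19:00.
Elena ∩ Diego: 09:00–10:00, 11:00–11:30, 13:45–14:45, 16:00–16:15.
Elena ∩ Diego ∩ Alice: 11:00–11:15, 16:00–16:15.
Restricted to 10:30–18:45: 11:00–11:15, 16:00–16:15.
Windows ≥ 90 min: (none).

none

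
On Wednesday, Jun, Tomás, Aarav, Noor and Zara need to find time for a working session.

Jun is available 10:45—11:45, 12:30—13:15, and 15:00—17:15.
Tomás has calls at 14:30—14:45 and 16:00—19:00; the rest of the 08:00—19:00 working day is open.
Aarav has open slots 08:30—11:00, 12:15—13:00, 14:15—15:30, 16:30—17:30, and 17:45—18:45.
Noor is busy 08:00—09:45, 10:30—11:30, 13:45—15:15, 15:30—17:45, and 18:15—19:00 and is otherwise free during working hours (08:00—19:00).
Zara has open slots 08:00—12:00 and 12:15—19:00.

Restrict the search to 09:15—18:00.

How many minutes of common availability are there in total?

Tomás free within 08:00–19:00: 08:00–14:30, 14:45–16:00.
Noor free within 08:00–19:00: 09:45–10:30, 11:30–13:45, 15:15–15:30, 17:45–18:15.
Jun ∩ Tomás: 10:45–11:45, 12:30–13:15, 15:00–16:00.
Jun ∩ Tomás ∩ Aarav: 10:45–11:00, 12:30–13:00, 15:00–15:30.
Jun ∩ Tomás ∩ Aarav ∩ Noor: 12:30–13:00, 15:15–15:30.
Jun ∩ Tomás ∩ Aarav ∩ Noor ∩ Zara: 12:30–13:00, 15:15–15:30.
Restricted to 09:15–18:00: 12:30–13:00, 15:15–15:30.
Total common minutes: 30 + 15 = 45.

45 minutes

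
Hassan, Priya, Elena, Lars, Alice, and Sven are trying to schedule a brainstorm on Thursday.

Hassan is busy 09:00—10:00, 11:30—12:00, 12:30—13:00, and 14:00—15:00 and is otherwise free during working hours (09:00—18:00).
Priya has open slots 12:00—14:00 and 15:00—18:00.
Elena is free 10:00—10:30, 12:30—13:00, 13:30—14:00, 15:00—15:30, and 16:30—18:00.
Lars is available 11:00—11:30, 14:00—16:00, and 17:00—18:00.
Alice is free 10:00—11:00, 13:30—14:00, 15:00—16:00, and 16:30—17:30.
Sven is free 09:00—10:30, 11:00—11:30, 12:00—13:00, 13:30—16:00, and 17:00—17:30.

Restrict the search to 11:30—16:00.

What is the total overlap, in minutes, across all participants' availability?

30 minutes

Hassan free within 09:00–18:00: 10:00–11:30, 12:00–12:30, 13:00–14:00, 15:00–18:00.
Hassan ∩ Priya: 12:00–12:30, 13:00–14:00, 15:00–18:00.
Hassan ∩ Priya ∩ Elena: 13:30–14:00, 15:00–15:30, 16:30–18:00.
Hassan ∩ Priya ∩ Elena ∩ Lars: 15:00–15:30, 17:00–18:00.
Hassan ∩ Priya ∩ Elena ∩ Lars ∩ Alice: 15:00–15:30, 17:00–17:30.
Hassan ∩ Priya ∩ Elena ∩ Lars ∩ Alice ∩ Sven: 15:00–15:30, 17:00–17:30.
Restricted to 11:30–16:00: 15:00–15:30.
Total common minutes: 30.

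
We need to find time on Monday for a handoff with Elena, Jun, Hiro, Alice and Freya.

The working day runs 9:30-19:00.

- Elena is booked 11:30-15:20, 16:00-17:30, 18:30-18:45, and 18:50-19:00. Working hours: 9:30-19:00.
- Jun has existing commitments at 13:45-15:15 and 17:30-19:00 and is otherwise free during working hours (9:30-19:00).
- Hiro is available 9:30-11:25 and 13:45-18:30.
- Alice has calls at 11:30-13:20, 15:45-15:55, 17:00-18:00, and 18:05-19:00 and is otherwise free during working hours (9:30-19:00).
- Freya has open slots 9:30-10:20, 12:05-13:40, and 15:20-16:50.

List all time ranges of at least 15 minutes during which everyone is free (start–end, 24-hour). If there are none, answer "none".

Elena free within 09:30–19:00: 09:30–11:30, 15:20–16:00, 17:30–18:30, 18:45–18:50.
Jun free within 09:30–19:00: 09:30–13:45, 15:15–17:30.
Alice free within 09:30–19:00: 09:30–11:30, 13:20–15:45, 15:55–17:00, 18:00–18:05.
Elena ∩ Jun: 09:30–11:30, 15:20–16:00.
Elena ∩ Jun ∩ Hiro: 09:30–11:25, 15:20–16:00.
Elena ∩ Jun ∩ Hiro ∩ Alice: 09:30–11:25, 15:20–15:45, 15:55–16:00.
Elena ∩ Jun ∩ Hiro ∩ Alice ∩ Freya: 09:30–10:20, 15:20–15:45, 15:55–16:00.
Windows ≥ 15 min: 09:30–10:20, 15:20–15:45.

09:30–10:20, 15:20–15:45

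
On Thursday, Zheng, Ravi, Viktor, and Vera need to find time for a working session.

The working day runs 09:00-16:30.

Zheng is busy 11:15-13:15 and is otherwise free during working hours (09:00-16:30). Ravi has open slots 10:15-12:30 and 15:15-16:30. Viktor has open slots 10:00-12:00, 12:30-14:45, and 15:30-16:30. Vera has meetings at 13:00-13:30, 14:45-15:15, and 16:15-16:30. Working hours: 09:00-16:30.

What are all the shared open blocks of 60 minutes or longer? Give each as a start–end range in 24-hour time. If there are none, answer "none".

Zheng free within 09:00–16:30: 09:00–11:15, 13:15–16:30.
Vera free within 09:00–16:30: 09:00–13:00, 13:30–14:45, 15:15–16:15.
Zheng ∩ Ravi: 10:15–11:15, 15:15–16:30.
Zheng ∩ Ravi ∩ Viktor: 10:15–11:15, 15:30–16:30.
Zheng ∩ Ravi ∩ Viktor ∩ Vera: 10:15–11:15, 15:30–16:15.
Windows ≥ 60 min: 10:15–11:15.

10:15–11:15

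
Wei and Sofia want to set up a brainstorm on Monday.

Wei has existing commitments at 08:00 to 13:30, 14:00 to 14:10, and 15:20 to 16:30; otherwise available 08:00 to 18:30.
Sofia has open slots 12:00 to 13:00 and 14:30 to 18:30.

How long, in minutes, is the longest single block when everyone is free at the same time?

Wei free within 08:00–18:30: 13:30–14:00, 14:10–15:20, 16:30–18:30.
Wei ∩ Sofia: 14:30–15:20, 16:30–18:30.
Common window lengths: 50, 120 min; longest is 120.

120 minutes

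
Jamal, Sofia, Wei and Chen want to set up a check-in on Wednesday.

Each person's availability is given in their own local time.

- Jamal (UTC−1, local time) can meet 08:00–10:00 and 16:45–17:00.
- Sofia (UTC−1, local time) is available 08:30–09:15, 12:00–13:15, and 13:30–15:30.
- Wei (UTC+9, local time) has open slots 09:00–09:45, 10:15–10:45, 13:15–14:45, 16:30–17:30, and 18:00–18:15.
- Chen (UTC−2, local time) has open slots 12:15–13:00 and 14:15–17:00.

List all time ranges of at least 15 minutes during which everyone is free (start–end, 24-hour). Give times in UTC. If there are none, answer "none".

none

Jamal → UTC: 09:00–11:00, 17:45–18:00.
Sofia → UTC: 09:30–10:15, 13:00–14:15, 14:30–16:30.
Wei → UTC: 00:00–00:45, 01:15–01:45, 04:15–05:45, 07:30–08:30, 09:00–09:15.
Chen → UTC: 14:15–15:00, 16:15–19:00.
Jamal ∩ Sofia: 09:30–10:15.
Jamal ∩ Sofia ∩ Wei: (none).
Jamal ∩ Sofia ∩ Wei ∩ Chen: (none).
Windows ≥ 15 min: (none).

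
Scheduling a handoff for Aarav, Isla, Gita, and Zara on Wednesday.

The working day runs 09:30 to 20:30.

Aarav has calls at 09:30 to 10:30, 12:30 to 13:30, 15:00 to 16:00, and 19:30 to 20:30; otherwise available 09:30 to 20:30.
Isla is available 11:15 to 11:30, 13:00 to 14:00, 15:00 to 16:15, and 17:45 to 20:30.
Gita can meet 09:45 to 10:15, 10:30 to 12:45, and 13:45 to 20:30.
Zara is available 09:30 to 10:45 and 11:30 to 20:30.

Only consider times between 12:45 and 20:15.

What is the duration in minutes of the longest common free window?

105 minutes

Aarav free within 09:30–20:30: 10:30–12:30, 13:30–15:00, 16:00–19:30.
Aarav ∩ Isla: 11:15–11:30, 13:30–14:00, 16:00–16:15, 17:45–19:30.
Aarav ∩ Isla ∩ Gita: 11:15–11:30, 13:45–14:00, 16:00–16:15, 17:45–19:30.
Aarav ∩ Isla ∩ Gita ∩ Zara: 13:45–14:00, 16:00–16:15, 17:45–19:30.
Restricted to 12:45–20:15: 13:45–14:00, 16:00–16:15, 17:45–19:30.
Common window lengths: 15, 15, 105 min; longest is 105.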